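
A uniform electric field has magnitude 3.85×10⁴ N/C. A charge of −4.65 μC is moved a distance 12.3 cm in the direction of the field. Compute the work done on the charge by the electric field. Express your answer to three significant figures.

The potential change for a displacement 12.3 cm in the direction of the field is ΔV = −Ed = -4740 V.
W_field = −qΔV = -0.0220 J.

-0.0220 J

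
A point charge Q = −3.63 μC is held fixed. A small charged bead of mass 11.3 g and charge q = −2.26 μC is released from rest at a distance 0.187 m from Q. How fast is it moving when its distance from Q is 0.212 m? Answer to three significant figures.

2.87 m/s

Only the electrostatic force acts, so mechanical energy is conserved: ½mv² = U₁ − U₂ = kQq(1/r₁ − 1/r₂).
U₁ − U₂ = (8.99×10⁹ N·m²/C²)(-3.63×10⁻⁶ C)(-2.26×10⁻⁶ C)(1/0.187 − 1/0.212) = 0.0465 J.
v = √(2·0.0465/0.0113) = 2.87 m/s.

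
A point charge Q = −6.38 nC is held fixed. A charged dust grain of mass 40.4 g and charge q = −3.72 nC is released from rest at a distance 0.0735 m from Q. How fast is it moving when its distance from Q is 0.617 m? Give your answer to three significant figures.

Only the electrostatic force acts, so mechanical energy is conserved: ½mv² = U₁ − U₂ = kQq(1/r₁ − 1/r₂).
U₁ − U₂ = (8.99×10⁹ N·m²/C²)(-6.38×10⁻⁹ C)(-3.72×10⁻⁹ C)(1/0.0735 − 1/0.617) = 2.56×10⁻⁶ J.
v = √(2·2.56×10⁻⁶/0.0404) = 0.0113 m/s.

0.0113 m/s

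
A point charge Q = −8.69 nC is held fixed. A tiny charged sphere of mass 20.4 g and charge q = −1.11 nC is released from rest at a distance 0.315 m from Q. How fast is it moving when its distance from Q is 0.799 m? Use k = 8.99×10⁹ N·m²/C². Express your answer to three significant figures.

Only the electrostatic force acts, so mechanical energy is conserved: ½mv² = U₁ − U₂ = kQq(1/r₁ − 1/r₂).
U₁ − U₂ = (8.99×10⁹ N·m²/C²)(-8.69×10⁻⁹ C)(-1.11×10⁻⁹ C)(1/0.315 − 1/0.799) = 1.67×10⁻⁷ J.
v = √(2·1.67×10⁻⁷/0.0204) = 4.04×10⁻³ m/s.

4.04×10⁻³ m/s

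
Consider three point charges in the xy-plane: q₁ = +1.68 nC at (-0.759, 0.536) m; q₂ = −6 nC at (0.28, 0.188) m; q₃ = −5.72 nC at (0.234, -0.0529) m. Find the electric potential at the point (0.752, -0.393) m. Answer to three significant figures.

Electric potential is a scalar, so the contributions from each charge add algebraically: V = Σ kqᵢ/rᵢ.
Distances from the field point to each charge: r₁ = 1.77 m, r₂ = 0.749 m, r₃ = 0.620 m.
V = k[(1.68×10⁻⁹)/(1.77) + (-6.00×10⁻⁹)/(0.749) + (-5.72×10⁻⁹)/(0.620)] = -147 V.

-147 V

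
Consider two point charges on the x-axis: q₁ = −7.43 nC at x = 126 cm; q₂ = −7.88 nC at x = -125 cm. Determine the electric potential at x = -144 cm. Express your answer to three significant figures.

-398 V

The total potential is the scalar sum of each charge's contribution, V = Σ kqᵢ/rᵢ.
Distances from the field point to each charge: r₁ = 2.70 m, r₂ = 0.190 m.
V = k[(-7.43×10⁻⁹)/(2.70) + (-7.88×10⁻⁹)/(0.190)] = -398 V.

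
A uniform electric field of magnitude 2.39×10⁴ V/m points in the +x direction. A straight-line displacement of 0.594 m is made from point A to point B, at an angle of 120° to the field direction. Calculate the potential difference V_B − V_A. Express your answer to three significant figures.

7100 V

Only the component of displacement along E changes the potential: ΔV = −E·d·cosθ.
ΔV = −(2.39×10⁴ V/m)(0.594 m)cos120° = 7100 V.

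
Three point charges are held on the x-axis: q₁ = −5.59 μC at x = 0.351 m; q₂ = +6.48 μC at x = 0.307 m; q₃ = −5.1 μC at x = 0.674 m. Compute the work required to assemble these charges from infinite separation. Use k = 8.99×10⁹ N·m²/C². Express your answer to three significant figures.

The assembly work is the sum of pairwise potential energies, U = Σ_{i<j} kqᵢqⱼ/rᵢⱼ.
Pair separations: r₁₂ = 0.0440 m, r₁₃ = 0.323 m, r₂₃ = 0.367 m.
U = (-7.40) + (0.793) + (-0.810) = -7.42 J.

-7.42 J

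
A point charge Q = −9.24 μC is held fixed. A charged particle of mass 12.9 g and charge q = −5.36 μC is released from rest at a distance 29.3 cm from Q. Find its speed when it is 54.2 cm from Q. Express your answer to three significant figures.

Only the electrostatic force acts, so mechanical energy is conserved: ½mv² = U₁ − U₂ = kQq(1/r₁ − 1/r₂).
U₁ − U₂ = (8.99×10⁹ N·m²/C²)(-9.24×10⁻⁶ C)(-5.36×10⁻⁶ C)(1/0.293 − 1/0.542) = 0.698 J.
v = √(2·0.698/0.0129) = 10.4 m/s.

10.4 m/s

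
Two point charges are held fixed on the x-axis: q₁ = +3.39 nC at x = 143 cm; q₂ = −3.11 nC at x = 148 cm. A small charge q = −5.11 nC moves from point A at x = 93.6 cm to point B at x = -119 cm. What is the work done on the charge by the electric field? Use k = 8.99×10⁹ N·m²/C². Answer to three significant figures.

The work done by the electric force is W_field = −ΔU = −q(V_B − V_A) = q(V_A − V_B).
At A: distances to the source charges are 0.494 m, 0.544 m; V_A = Σ kqᵢ/rᵢ = 10.3 V.
At B: distances to the source charges are 2.62 m, 2.67 m; V_B = Σ kqᵢ/rᵢ = 1.16 V.
ΔV = V_B − V_A = -9.14 V.
W_field = −qΔV = −(-5.11×10⁻⁹ C)(-9.14 V) = -4.67×10⁻⁸ J.

-4.67×10⁻⁸ J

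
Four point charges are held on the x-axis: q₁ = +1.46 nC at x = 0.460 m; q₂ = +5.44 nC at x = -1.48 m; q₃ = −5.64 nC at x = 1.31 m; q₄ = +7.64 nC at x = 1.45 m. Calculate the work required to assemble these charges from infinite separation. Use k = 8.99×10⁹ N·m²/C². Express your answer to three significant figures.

The work to assemble the configuration equals its total potential energy, U = Σ kqᵢqⱼ/rᵢⱼ over all pairs.
Pair separations: r₁₂ = 1.94 m, r₁₃ = 0.850 m, r₁₄ = 0.990 m, r₂₃ = 2.79 m, r₂₄ = 2.93 m, r₃₄ = 0.140 m.
Summing all 6 pair terms gives U = -2.69×10⁻⁶ J.

-2.69×10⁻⁶ J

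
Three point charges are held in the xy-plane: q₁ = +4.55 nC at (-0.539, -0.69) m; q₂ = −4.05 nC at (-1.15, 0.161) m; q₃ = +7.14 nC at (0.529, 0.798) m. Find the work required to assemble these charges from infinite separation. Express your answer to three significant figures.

The assembly work is the sum of pairwise potential energies, U = Σ_{i<j} kqᵢqⱼ/rᵢⱼ.
Pair separations: r₁₂ = 1.05 m, r₁₃ = 1.83 m, r₂₃ = 1.80 m.
U = (-1.58×10⁻⁷) + (1.59×10⁻⁷) + (-1.45×10⁻⁷) = -1.43×10⁻⁷ J.

-1.43×10⁻⁷ J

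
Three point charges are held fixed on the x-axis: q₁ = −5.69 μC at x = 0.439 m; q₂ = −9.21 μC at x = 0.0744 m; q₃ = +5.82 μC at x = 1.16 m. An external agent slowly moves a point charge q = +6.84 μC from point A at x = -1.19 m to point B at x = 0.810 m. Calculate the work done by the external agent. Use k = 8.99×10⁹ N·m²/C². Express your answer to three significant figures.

For quasistatic motion the external work equals the change in potential energy: W_ext = qΔV = q(V_B − V_A).
At A: distances to the source charges are 1.63 m, 1.26 m, 2.35 m; V_A = Σ kqᵢ/rᵢ = -7.46×10⁴ V.
At B: distances to the source charges are 0.371 m, 0.736 m, 0.350 m; V_B = Σ kqᵢ/rᵢ = -1.01×10⁵ V.
ΔV = V_B − V_A = -2.63×10⁴ V.
W_ext = qΔV = (6.84×10⁻⁶ C)(-2.63×10⁴ V) = -0.180 J.

-0.180 J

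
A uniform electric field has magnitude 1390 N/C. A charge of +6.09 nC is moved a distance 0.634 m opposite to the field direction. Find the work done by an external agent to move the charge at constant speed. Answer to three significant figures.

The potential change for a displacement 0.634 m opposite to the field direction is ΔV = +Ed = 881 V.
W_ext = qΔV = 5.37×10⁻⁶ J.

5.37×10⁻⁶ J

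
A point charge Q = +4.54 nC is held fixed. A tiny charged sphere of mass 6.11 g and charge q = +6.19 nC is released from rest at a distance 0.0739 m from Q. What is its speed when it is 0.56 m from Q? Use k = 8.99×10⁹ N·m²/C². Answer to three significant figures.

Only the electrostatic force acts, so mechanical energy is conserved: ½mv² = U₁ − U₂ = kQq(1/r₁ − 1/r₂).
U₁ − U₂ = (8.99×10⁹ N·m²/C²)(4.54×10⁻⁹ C)(6.19×10⁻⁹ C)(1/0.0739 − 1/0.560) = 2.97×10⁻⁶ J.
v = √(2·2.97×10⁻⁶/6.11×10⁻³) = 0.0312 m/s.

0.0312 m/s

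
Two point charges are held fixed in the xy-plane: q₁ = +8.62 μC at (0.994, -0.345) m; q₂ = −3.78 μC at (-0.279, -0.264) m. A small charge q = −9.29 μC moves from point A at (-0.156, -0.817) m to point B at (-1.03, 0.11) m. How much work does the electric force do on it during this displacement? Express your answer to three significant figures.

The work done by the electric force is W_field = −ΔU = −q(V_B − V_A) = q(V_A − V_B).
At A: distances to the source charges are 1.24 m, 0.567 m; V_A = Σ kqᵢ/rᵢ = 2350 V.
At B: distances to the source charges are 2.07 m, 0.839 m; V_B = Σ kqᵢ/rᵢ = -3150 V.
ΔV = V_B − V_A = -5500 V.
W_field = −qΔV = −(-9.29×10⁻⁶ C)(-5500 V) = -0.0511 J.

-0.0511 J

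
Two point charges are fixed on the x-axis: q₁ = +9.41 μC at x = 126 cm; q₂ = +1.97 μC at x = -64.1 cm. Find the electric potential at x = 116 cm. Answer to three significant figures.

8.56×10⁵ V

The total potential is the scalar sum of each charge's contribution, V = Σ kqᵢ/rᵢ.
Distances from the field point to each charge: r₁ = 0.100 m, r₂ = 1.80 m.
V = k[(9.41×10⁻⁶)/(0.100) + (1.97×10⁻⁶)/(1.80)] = 8.56×10⁵ V.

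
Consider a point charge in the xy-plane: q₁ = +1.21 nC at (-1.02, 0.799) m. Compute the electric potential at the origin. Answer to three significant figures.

8.40 V

The total potential is the scalar sum of each charge's contribution, V = Σ kqᵢ/rᵢ.
Distances from the field point to each charge: r₁ = 1.30 m.
V = k[(1.21×10⁻⁹)/(1.30)] = 8.40 V.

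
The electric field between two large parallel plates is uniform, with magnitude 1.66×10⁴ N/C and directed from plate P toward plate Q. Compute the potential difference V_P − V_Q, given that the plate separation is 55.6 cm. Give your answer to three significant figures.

9230 V

In a uniform field, potential decreases in the direction of E: ΔV = −E·d for a displacement d parallel to E.
Going from Q to P is a displacement of 55.6 cm opposite to the field, so V_P − V_Q = +Ed = 9230 V.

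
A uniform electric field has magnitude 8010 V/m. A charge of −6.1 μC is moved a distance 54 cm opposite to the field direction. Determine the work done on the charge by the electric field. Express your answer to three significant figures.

The potential change for a displacement 54 cm opposite to the field direction is ΔV = +Ed = 4330 V.
W_field = −qΔV = 0.0264 J.

0.0264 J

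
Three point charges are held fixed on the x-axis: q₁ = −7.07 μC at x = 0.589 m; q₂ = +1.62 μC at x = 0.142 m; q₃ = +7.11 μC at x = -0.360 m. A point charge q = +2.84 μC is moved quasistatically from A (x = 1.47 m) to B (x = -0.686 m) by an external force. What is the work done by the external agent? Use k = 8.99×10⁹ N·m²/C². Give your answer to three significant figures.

For quasistatic motion the external work equals the change in potential energy: W_ext = qΔV = q(V_B − V_A).
At A: distances to the source charges are 0.881 m, 1.33 m, 1.83 m; V_A = Σ kqᵢ/rᵢ = -2.62×10⁴ V.
At B: distances to the source charges are 1.27 m, 0.828 m, 0.326 m; V_B = Σ kqᵢ/rᵢ = 1.64×10⁵ V.
ΔV = V_B − V_A = 1.90×10⁵ V.
W_ext = qΔV = (2.84×10⁻⁶ C)(1.90×10⁵ V) = 0.540 J.

0.540 J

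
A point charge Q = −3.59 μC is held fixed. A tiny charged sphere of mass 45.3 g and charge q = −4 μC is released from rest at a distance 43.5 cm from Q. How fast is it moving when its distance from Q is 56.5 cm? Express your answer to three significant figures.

1.74 m/s

Only the electrostatic force acts, so mechanical energy is conserved: ½mv² = U₁ − U₂ = kQq(1/r₁ − 1/r₂).
U₁ − U₂ = (8.99×10⁹ N·m²/C²)(-3.59×10⁻⁶ C)(-4.00×10⁻⁶ C)(1/0.435 − 1/0.565) = 0.0683 J.
v = √(2·0.0683/0.0453) = 1.74 m/s.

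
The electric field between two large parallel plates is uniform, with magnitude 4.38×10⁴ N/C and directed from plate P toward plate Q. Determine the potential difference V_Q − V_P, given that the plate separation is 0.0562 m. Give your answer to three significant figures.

In a uniform field, potential decreases in the direction of E: ΔV = −E·d for a displacement d parallel to E.
Going from P to Q is a displacement of 0.0562 m along the field, so V_Q − V_P = −Ed = -2460 V.

-2460 V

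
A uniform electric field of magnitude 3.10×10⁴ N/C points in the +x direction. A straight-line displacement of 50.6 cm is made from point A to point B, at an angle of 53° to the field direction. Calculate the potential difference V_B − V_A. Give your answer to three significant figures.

-9440 V

Only the component of displacement along E changes the potential: ΔV = −E·d·cosθ.
ΔV = −(3.10×10⁴ V/m)(0.506 m)cos53° = -9440 V.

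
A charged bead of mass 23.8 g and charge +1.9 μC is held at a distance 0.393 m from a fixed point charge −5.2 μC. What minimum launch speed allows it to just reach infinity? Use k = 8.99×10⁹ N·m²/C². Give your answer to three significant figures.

To just escape, total mechanical energy must reach zero at infinity: ½mv²_min + U = 0, so ½mv²_min = −U = |kQq|/r.
|U| = |kQq|/r = (8.99×10⁹ N·m²/C²)(5.20×10⁻⁶)(1.90×10⁻⁶)/(0.393) = 0.226 J.
v_min = √(2|U|/m) = √(2·0.226/0.0238) = 4.36 m/s.

4.36 m/s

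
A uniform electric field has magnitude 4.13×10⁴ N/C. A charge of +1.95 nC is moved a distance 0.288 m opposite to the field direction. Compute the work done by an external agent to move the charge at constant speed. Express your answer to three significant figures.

The potential change for a displacement 0.288 m opposite to the field direction is ΔV = +Ed = 1.19×10⁴ V.
W_ext = qΔV = 2.32×10⁻⁵ J.

2.32×10⁻⁵ J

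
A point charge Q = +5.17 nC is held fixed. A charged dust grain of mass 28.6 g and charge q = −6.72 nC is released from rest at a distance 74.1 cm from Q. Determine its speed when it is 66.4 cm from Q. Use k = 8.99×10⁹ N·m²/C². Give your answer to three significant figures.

1.85×10⁻³ m/s

Only the electrostatic force acts, so mechanical energy is conserved: ½mv² = U₁ − U₂ = kQq(1/r₁ − 1/r₂).
U₁ − U₂ = (8.99×10⁹ N·m²/C²)(5.17×10⁻⁹ C)(-6.72×10⁻⁹ C)(1/0.741 − 1/0.664) = 4.89×10⁻⁸ J.
v = √(2·4.89×10⁻⁸/0.0286) = 1.85×10⁻³ m/s.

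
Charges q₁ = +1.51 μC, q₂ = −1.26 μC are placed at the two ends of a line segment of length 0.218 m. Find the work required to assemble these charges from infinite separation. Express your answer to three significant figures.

The assembly work is the sum of pairwise potential energies, U = Σ_{i<j} kqᵢqⱼ/rᵢⱼ.
The separation is r = 0.218 m.
U = (-0.0785) = -0.0785 J.

-0.0785 J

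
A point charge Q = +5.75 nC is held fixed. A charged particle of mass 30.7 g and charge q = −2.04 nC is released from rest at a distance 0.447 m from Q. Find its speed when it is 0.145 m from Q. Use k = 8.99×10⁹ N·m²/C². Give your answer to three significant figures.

Only the electrostatic force acts, so mechanical energy is conserved: ½mv² = U₁ − U₂ = kQq(1/r₁ − 1/r₂).
U₁ − U₂ = (8.99×10⁹ N·m²/C²)(5.75×10⁻⁹ C)(-2.04×10⁻⁹ C)(1/0.447 − 1/0.145) = 4.91×10⁻⁷ J.
v = √(2·4.91×10⁻⁷/0.0307) = 5.66×10⁻³ m/s.

5.66×10⁻³ m/s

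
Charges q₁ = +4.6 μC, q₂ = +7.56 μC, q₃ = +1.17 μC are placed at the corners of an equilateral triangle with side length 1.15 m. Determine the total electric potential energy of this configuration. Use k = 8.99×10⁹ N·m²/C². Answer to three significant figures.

The assembly work is the sum of pairwise potential energies, U = Σ_{i<j} kqᵢqⱼ/rᵢⱼ.
All three pair separations equal the side length, 1.15 m.
U = (0.272) + (0.0421) + (0.0691) = 0.383 J.

0.383 J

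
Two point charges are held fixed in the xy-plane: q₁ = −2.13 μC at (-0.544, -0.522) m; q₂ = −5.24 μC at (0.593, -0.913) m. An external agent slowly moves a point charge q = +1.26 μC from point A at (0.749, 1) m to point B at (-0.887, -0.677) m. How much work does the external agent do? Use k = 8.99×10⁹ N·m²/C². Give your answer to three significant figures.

For quasistatic motion the external work equals the change in potential energy: W_ext = qΔV = q(V_B − V_A).
At A: distances to the source charges are 2.00 m, 1.92 m; V_A = Σ kqᵢ/rᵢ = -3.41×10⁴ V.
At B: distances to the source charges are 0.376 m, 1.50 m; V_B = Σ kqᵢ/rᵢ = -8.23×10⁴ V.
ΔV = V_B − V_A = -4.82×10⁴ V.
W_ext = qΔV = (1.26×10⁻⁶ C)(-4.82×10⁴ V) = -0.0607 J.

-0.0607 J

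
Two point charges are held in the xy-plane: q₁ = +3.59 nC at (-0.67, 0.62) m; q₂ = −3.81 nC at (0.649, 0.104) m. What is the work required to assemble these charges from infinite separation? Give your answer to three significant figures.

-8.68×10⁻⁸ J

The assembly work is the sum of pairwise potential energies, U = Σ_{i<j} kqᵢqⱼ/rᵢⱼ.
Pair separations: r₁₂ = 1.42 m.
U = (-8.68×10⁻⁸) = -8.68×10⁻⁸ J.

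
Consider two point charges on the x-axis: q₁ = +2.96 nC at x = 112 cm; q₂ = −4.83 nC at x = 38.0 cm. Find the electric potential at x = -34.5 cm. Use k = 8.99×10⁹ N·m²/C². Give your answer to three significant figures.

The total potential is the scalar sum of each charge's contribution, V = Σ kqᵢ/rᵢ.
Distances from the field point to each charge: r₁ = 1.47 m, r₂ = 0.725 m.
V = k[(2.96×10⁻⁹)/(1.47) + (-4.83×10⁻⁹)/(0.725)] = -41.7 V.

-41.7 V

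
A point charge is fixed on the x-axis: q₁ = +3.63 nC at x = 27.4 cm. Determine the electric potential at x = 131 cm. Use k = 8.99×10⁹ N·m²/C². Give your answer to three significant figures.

31.5 V

Electric potential is a scalar, so the contributions from each charge add algebraically: V = Σ kqᵢ/rᵢ.
V = k[(3.63×10⁻⁹)/(1.04)] = 31.5 V.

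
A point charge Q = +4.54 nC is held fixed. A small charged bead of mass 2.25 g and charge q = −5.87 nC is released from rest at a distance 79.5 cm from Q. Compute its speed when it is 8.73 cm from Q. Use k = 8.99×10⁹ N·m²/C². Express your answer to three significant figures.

0.0466 m/s

Only the electrostatic force acts, so mechanical energy is conserved: ½mv² = U₁ − U₂ = kQq(1/r₁ − 1/r₂).
U₁ − U₂ = (8.99×10⁹ N·m²/C²)(4.54×10⁻⁹ C)(-5.87×10⁻⁹ C)(1/0.795 − 1/0.0873) = 2.44×10⁻⁶ J.
v = √(2·2.44×10⁻⁶/2.25×10⁻³) = 0.0466 m/s.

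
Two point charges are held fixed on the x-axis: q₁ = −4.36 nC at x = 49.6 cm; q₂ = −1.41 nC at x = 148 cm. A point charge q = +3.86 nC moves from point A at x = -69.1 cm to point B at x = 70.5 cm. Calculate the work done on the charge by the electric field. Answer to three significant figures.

6.37×10⁻⁷ J

The work done by the electric force is W_field = −ΔU = −q(V_B − V_A) = q(V_A − V_B).
At A: distances to the source charges are 1.19 m, 2.17 m; V_A = Σ kqᵢ/rᵢ = -38.9 V.
At B: distances to the source charges are 0.209 m, 0.775 m; V_B = Σ kqᵢ/rᵢ = -204 V.
ΔV = V_B − V_A = -165 V.
W_field = −qΔV = −(3.86×10⁻⁹ C)(-165 V) = 6.37×10⁻⁷ J.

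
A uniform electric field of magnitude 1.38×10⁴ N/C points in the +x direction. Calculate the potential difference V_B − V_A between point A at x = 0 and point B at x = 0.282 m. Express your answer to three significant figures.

In a uniform field, potential decreases in the direction of E: V_B − V_A = −E·Δx.
V_B − V_A = −(1.38×10⁴ V/m)(0.282 m) = -3890 V.

-3890 V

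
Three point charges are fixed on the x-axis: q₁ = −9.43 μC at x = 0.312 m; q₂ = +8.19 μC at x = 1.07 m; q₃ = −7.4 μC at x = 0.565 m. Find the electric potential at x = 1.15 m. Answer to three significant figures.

Electric potential is a scalar, so the contributions from each charge add algebraically: V = Σ kqᵢ/rᵢ.
Distances from the field point to each charge: r₁ = 0.838 m, r₂ = 0.0800 m, r₃ = 0.585 m.
V = k[(-9.43×10⁻⁶)/(0.838) + (8.19×10⁻⁶)/(0.0800) + (-7.40×10⁻⁶)/(0.585)] = 7.05×10⁵ V.

7.05×10⁵ V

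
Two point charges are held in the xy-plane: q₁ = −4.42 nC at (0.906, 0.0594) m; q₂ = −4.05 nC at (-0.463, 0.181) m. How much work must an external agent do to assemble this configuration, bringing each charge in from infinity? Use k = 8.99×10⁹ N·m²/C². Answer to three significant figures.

The assembly work is the sum of pairwise potential energies, U = Σ_{i<j} kqᵢqⱼ/rᵢⱼ.
Pair separations: r₁₂ = 1.37 m.
U = (1.17×10⁻⁷) = 1.17×10⁻⁷ J.

1.17×10⁻⁷ J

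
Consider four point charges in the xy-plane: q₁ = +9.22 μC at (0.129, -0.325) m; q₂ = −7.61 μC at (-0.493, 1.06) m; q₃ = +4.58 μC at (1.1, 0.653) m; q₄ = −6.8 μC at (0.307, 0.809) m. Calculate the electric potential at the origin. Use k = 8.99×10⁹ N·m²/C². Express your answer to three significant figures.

Electric potential is a scalar, so the contributions from each charge add algebraically: V = Σ kqᵢ/rᵢ.
Distances from the field point to each charge: r₁ = 0.350 m, r₂ = 1.17 m, r₃ = 1.28 m, r₄ = 0.865 m.
V = k[(9.22×10⁻⁶)/(0.350) + (-7.61×10⁻⁶)/(1.17) + (4.58×10⁻⁶)/(1.28) + (-6.80×10⁻⁶)/(0.865)] = 1.40×10⁵ V.

1.40×10⁵ V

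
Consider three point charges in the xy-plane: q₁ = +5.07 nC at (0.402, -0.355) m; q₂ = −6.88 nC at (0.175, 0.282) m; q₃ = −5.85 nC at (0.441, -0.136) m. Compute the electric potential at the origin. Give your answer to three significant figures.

The total potential is the scalar sum of each charge's contribution, V = Σ kqᵢ/rᵢ.
Distances from the field point to each charge: r₁ = 0.536 m, r₂ = 0.332 m, r₃ = 0.461 m.
V = k[(5.07×10⁻⁹)/(0.536) + (-6.88×10⁻⁹)/(0.332) + (-5.85×10⁻⁹)/(0.461)] = -215 V.

-215 V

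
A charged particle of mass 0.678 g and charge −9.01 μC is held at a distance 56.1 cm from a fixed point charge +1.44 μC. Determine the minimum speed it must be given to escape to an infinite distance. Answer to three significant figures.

To just escape, total mechanical energy must reach zero at infinity: ½mv²_min + U = 0, so ½mv²_min = −U = |kQq|/r.
|U| = |kQq|/r = (8.99×10⁹ N·m²/C²)(1.44×10⁻⁶)(9.01×10⁻⁶)/(0.561) = 0.208 J.
v_min = √(2|U|/m) = √(2·0.208/6.78×10⁻⁴) = 24.8 m/s.

24.8 m/s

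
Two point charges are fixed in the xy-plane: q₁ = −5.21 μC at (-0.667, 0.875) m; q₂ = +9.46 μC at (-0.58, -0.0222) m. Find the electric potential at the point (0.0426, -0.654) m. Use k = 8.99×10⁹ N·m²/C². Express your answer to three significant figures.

Electric potential is a scalar, so the contributions from each charge add algebraically: V = Σ kqᵢ/rᵢ.
Distances from the field point to each charge: r₁ = 1.69 m, r₂ = 0.887 m.
V = k[(-5.21×10⁻⁶)/(1.69) + (9.46×10⁻⁶)/(0.887)] = 6.81×10⁴ V.

6.81×10⁴ V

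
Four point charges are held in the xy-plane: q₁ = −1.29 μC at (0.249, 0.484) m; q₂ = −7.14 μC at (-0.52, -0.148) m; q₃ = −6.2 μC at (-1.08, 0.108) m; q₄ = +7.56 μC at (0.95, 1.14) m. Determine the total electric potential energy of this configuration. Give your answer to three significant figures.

The work to assemble the configuration equals its total potential energy, U = Σ kqᵢqⱼ/rᵢⱼ over all pairs.
Pair separations: r₁₂ = 0.995 m, r₁₃ = 1.38 m, r₁₄ = 0.960 m, r₂₃ = 0.616 m, r₂₄ = 1.95 m, r₃₄ = 2.28 m.
Summing all 6 pair terms gives U = 0.257 J.

0.257 J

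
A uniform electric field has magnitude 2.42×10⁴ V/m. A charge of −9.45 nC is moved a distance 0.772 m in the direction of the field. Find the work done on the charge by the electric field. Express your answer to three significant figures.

-1.77×10⁻⁴ J

The potential change for a displacement 0.772 m in the direction of the field is ΔV = −Ed = -1.87×10⁴ V.
W_field = −qΔV = -1.77×10⁻⁴ J.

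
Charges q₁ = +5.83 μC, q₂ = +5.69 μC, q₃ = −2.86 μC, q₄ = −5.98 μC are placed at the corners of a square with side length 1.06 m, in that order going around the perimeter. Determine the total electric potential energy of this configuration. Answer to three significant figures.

The work to assemble the configuration equals its total potential energy, U = Σ kqᵢqⱼ/rᵢⱼ over all pairs.
The four side pairs have separation 1.06 m and the two diagonal pairs 1.50 m.
Summing all 6 pair terms gives U = -0.311 J.

-0.311 J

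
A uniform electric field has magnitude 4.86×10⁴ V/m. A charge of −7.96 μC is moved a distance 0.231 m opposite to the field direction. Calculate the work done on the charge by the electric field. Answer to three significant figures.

The potential change for a displacement 0.231 m opposite to the field direction is ΔV = +Ed = 1.12×10⁴ V.
W_field = −qΔV = 0.0894 J.

0.0894 J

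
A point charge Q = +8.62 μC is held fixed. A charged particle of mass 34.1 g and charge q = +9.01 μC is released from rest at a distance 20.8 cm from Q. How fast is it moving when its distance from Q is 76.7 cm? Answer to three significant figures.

Only the electrostatic force acts, so mechanical energy is conserved: ½mv² = U₁ − U₂ = kQq(1/r₁ − 1/r₂).
U₁ − U₂ = (8.99×10⁹ N·m²/C²)(8.62×10⁻⁶ C)(9.01×10⁻⁶ C)(1/0.208 − 1/0.767) = 2.45 J.
v = √(2·2.45/0.0341) = 12.0 m/s.

12.0 m/s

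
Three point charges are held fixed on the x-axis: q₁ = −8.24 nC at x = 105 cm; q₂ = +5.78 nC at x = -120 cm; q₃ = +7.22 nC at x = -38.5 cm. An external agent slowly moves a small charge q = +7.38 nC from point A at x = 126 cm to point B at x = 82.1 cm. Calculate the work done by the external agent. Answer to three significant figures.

3.56×10⁻⁷ J

For quasistatic motion the external work equals the change in potential energy: W_ext = qΔV = q(V_B − V_A).
At A: distances to the source charges are 0.210 m, 2.46 m, 1.65 m; V_A = Σ kqᵢ/rᵢ = -292 V.
At B: distances to the source charges are 0.229 m, 2.02 m, 1.21 m; V_B = Σ kqᵢ/rᵢ = -244 V.
ΔV = V_B − V_A = 48.2 V.
W_ext = qΔV = (7.38×10⁻⁹ C)(48.2 V) = 3.56×10⁻⁷ J.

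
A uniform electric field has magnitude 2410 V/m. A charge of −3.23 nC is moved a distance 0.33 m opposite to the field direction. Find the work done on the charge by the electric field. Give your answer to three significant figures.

The potential change for a displacement 0.33 m opposite to the field direction is ΔV = +Ed = 795 V.
W_field = −qΔV = 2.57×10⁻⁶ J.

2.57×10⁻⁶ J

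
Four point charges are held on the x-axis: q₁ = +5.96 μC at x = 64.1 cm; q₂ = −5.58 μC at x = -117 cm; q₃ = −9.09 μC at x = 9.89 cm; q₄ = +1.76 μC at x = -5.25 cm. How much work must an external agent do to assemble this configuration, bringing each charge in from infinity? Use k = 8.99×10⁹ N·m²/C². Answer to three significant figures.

The assembly work is the sum of pairwise potential energies, U = Σ_{i<j} kqᵢqⱼ/rᵢⱼ.
Pair separations: r₁₂ = 1.81 m, r₁₃ = 0.542 m, r₁₄ = 0.693 m, r₂₃ = 1.27 m, r₂₄ = 1.12 m, r₃₄ = 0.151 m.
Summing all 6 pair terms gives U = -1.60 J.

-1.60 J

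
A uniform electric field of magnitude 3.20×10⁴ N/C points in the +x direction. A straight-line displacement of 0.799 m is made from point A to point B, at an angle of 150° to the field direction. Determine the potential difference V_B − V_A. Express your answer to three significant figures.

Only the component of displacement along E changes the potential: ΔV = −E·d·cosθ.
ΔV = −(3.20×10⁴ V/m)(0.799 m)cos150° = 2.21×10⁴ V.

2.21×10⁴ V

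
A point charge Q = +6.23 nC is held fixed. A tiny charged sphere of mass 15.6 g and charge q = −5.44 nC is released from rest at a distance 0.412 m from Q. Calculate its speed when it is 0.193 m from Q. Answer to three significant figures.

0.0104 m/s

Only the electrostatic force acts, so mechanical energy is conserved: ½mv² = U₁ − U₂ = kQq(1/r₁ − 1/r₂).
U₁ − U₂ = (8.99×10⁹ N·m²/C²)(6.23×10⁻⁹ C)(-5.44×10⁻⁹ C)(1/0.412 − 1/0.193) = 8.39×10⁻⁷ J.
v = √(2·8.39×10⁻⁷/0.0156) = 0.0104 m/s.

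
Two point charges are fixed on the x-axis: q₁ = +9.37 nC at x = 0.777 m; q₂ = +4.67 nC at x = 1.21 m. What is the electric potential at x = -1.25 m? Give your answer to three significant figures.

The total potential is the scalar sum of each charge's contribution, V = Σ kqᵢ/rᵢ.
Distances from the field point to each charge: r₁ = 2.03 m, r₂ = 2.46 m.
V = k[(9.37×10⁻⁹)/(2.03) + (4.67×10⁻⁹)/(2.46)] = 58.6 V.

58.6 V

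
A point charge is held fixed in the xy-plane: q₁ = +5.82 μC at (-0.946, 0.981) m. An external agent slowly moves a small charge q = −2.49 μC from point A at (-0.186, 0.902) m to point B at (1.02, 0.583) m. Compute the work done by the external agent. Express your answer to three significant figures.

0.106 J

For quasistatic motion the external work equals the change in potential energy: W_ext = qΔV = q(V_B − V_A).
At A: distance to the source charge is 0.764 m; V_A = kq₁/r = 6.85×10⁴ V.
At B: distance to the source charge is 2.01 m; V_B = kq₁/r = 2.61×10⁴ V.
ΔV = V_B − V_A = -4.24×10⁴ V.
W_ext = qΔV = (-2.49×10⁻⁶ C)(-4.24×10⁴ V) = 0.106 J.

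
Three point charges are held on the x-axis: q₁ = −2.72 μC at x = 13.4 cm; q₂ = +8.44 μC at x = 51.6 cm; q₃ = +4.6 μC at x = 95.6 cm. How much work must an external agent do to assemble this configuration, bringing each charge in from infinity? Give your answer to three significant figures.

0.116 J

The work to assemble the configuration equals its total potential energy, U = Σ kqᵢqⱼ/rᵢⱼ over all pairs.
Pair separations: r₁₂ = 0.382 m, r₁₃ = 0.822 m, r₂₃ = 0.440 m.
U = (-0.540) + (-0.137) + (0.793) = 0.116 J.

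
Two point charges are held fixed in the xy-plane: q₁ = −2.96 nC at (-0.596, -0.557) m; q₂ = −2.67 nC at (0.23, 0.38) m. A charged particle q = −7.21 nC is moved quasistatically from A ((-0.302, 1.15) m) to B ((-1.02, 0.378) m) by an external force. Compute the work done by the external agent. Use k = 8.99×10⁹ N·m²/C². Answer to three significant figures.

2.97×10⁻⁸ J

For quasistatic motion the external work equals the change in potential energy: W_ext = qΔV = q(V_B − V_A).
At A: distances to the source charges are 1.73 m, 0.936 m; V_A = Σ kqᵢ/rᵢ = -41.0 V.
At B: distances to the source charges are 1.03 m, 1.25 m; V_B = Σ kqᵢ/rᵢ = -45.1 V.
ΔV = V_B − V_A = -4.11 V.
W_ext = qΔV = (-7.21×10⁻⁹ C)(-4.11 V) = 2.97×10⁻⁸ J.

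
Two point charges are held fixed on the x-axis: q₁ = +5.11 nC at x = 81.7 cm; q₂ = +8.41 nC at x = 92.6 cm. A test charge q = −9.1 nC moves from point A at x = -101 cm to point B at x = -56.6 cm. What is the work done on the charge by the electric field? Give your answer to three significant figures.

1.79×10⁻⁷ J

The work done by the electric force is W_field = −ΔU = −q(V_B − V_A) = q(V_A − V_B).
At A: distances to the source charges are 1.83 m, 1.94 m; V_A = Σ kqᵢ/rᵢ = 64.2 V.
At B: distances to the source charges are 1.38 m, 1.49 m; V_B = Σ kqᵢ/rᵢ = 83.9 V.
ΔV = V_B − V_A = 19.7 V.
W_field = −qΔV = −(-9.10×10⁻⁹ C)(19.7 V) = 1.79×10⁻⁷ J.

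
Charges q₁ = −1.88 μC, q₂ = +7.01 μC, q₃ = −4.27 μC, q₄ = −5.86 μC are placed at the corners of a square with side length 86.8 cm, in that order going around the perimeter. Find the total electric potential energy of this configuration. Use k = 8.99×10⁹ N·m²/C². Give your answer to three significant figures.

-0.315 J

The assembly work is the sum of pairwise potential energies, U = Σ_{i<j} kqᵢqⱼ/rᵢⱼ.
The four side pairs have separation 0.868 m and the two diagonal pairs 1.23 m.
Summing all 6 pair terms gives U = -0.315 J.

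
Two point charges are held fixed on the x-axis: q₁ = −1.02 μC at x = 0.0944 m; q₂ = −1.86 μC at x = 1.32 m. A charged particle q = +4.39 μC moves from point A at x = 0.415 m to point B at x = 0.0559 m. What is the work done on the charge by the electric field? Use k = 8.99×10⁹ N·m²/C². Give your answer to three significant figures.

0.897 J

The work done by the electric force is W_field = −ΔU = −q(V_B − V_A) = q(V_A − V_B).
At A: distances to the source charges are 0.321 m, 0.905 m; V_A = Σ kqᵢ/rᵢ = -4.71×10⁴ V.
At B: distances to the source charges are 0.0385 m, 1.26 m; V_B = Σ kqᵢ/rᵢ = -2.51×10⁵ V.
ΔV = V_B − V_A = -2.04×10⁵ V.
W_field = −qΔV = −(4.39×10⁻⁶ C)(-2.04×10⁵ V) = 0.897 J.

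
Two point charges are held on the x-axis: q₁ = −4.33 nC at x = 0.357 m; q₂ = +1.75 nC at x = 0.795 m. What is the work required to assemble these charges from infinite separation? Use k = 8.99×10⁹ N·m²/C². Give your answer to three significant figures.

-1.56×10⁻⁷ J

The assembly work is the sum of pairwise potential energies, U = Σ_{i<j} kqᵢqⱼ/rᵢⱼ.
Pair separations: r₁₂ = 0.438 m.
U = (-1.56×10⁻⁷) = -1.56×10⁻⁷ J.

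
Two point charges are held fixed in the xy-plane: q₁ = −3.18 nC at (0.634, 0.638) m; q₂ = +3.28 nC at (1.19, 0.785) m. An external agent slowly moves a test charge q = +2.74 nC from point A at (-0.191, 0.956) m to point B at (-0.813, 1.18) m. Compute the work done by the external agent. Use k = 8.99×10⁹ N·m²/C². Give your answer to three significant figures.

For quasistatic motion the external work equals the change in potential energy: W_ext = qΔV = q(V_B − V_A).
At A: distances to the source charges are 0.884 m, 1.39 m; V_A = Σ kqᵢ/rᵢ = -11.1 V.
At B: distances to the source charges are 1.55 m, 2.04 m; V_B = Σ kqᵢ/rᵢ = -4.06 V.
ΔV = V_B − V_A = 7.09 V.
W_ext = qΔV = (2.74×10⁻⁹ C)(7.09 V) = 1.94×10⁻⁸ J.

1.94×10⁻⁸ J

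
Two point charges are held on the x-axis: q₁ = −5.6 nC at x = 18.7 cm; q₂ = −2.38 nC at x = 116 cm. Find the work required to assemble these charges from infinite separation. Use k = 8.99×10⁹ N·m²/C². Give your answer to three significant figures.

The assembly work is the sum of pairwise potential energies, U = Σ_{i<j} kqᵢqⱼ/rᵢⱼ.
Pair separations: r₁₂ = 0.973 m.
U = (1.23×10⁻⁷) = 1.23×10⁻⁷ J.

1.23×10⁻⁷ J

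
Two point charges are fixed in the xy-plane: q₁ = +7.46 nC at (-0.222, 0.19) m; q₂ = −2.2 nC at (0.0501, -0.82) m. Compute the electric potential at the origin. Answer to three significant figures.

205 V

The total potential is the scalar sum of each charge's contribution, V = Σ kqᵢ/rᵢ.
Distances from the field point to each charge: r₁ = 0.292 m, r₂ = 0.822 m.
V = k[(7.46×10⁻⁹)/(0.292) + (-2.20×10⁻⁹)/(0.822)] = 205 V.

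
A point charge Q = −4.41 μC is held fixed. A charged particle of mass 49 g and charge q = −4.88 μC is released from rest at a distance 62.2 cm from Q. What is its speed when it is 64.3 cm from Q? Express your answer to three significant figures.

0.644 m/s

Only the electrostatic force acts, so mechanical energy is conserved: ½mv² = U₁ − U₂ = kQq(1/r₁ − 1/r₂).
U₁ − U₂ = (8.99×10⁹ N·m²/C²)(-4.41×10⁻⁶ C)(-4.88×10⁻⁶ C)(1/0.622 − 1/0.643) = 0.0102 J.
v = √(2·0.0102/0.0490) = 0.644 m/s.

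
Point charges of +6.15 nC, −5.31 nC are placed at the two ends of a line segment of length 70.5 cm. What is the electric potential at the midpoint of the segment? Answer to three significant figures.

21.4 V

The total potential is the scalar sum of each charge's contribution, V = Σ kqᵢ/rᵢ.
Each charge is 0.352 m from the midpoint.
V = k[(6.15×10⁻⁹)/(0.352) + (-5.31×10⁻⁹)/(0.352)] = 21.4 V.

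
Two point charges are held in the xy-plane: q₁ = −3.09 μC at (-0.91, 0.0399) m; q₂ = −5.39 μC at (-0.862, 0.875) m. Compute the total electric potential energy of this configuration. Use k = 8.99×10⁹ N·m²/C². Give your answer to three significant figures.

0.179 J

The work to assemble the configuration equals its total potential energy, U = Σ kqᵢqⱼ/rᵢⱼ over all pairs.
Pair separations: r₁₂ = 0.836 m.
U = (0.179) = 0.179 J.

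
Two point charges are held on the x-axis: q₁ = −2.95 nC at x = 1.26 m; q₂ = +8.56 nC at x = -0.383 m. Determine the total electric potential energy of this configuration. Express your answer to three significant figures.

-1.38×10⁻⁷ J

The work to assemble the configuration equals its total potential energy, U = Σ kqᵢqⱼ/rᵢⱼ over all pairs.
Pair separations: r₁₂ = 1.64 m.
U = (-1.38×10⁻⁷) = -1.38×10⁻⁷ J.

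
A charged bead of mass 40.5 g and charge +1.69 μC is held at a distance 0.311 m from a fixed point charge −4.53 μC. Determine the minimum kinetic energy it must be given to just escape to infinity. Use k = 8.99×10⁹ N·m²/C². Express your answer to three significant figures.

To just escape, total mechanical energy must reach zero at infinity: ½mv²_min + U = 0, so ½mv²_min = −U = |kQq|/r.
|U| = |kQq|/r = (8.99×10⁹ N·m²/C²)(4.53×10⁻⁶)(1.69×10⁻⁶)/(0.311) = 0.221 J.

0.221 J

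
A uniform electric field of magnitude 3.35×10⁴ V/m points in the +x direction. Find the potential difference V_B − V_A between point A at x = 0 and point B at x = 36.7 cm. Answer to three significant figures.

In a uniform field, potential decreases in the direction of E: V_B − V_A = −E·Δx.
V_B − V_A = −(3.35×10⁴ V/m)(0.367 m) = -1.23×10⁴ V.

-1.23×10⁴ V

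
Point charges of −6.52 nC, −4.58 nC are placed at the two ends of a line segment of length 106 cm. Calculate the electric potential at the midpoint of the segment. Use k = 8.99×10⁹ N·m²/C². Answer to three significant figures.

Electric potential is a scalar, so the contributions from each charge add algebraically: V = Σ kqᵢ/rᵢ.
Each charge is 0.530 m from the midpoint.
V = k[(-6.52×10⁻⁹)/(0.530) + (-4.58×10⁻⁹)/(0.530)] = -188 V.

-188 V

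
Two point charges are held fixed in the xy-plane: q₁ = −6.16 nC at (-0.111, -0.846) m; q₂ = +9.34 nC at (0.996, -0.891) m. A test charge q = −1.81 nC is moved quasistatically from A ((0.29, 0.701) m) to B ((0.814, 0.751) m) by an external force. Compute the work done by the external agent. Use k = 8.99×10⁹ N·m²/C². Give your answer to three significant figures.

For quasistatic motion the external work equals the change in potential energy: W_ext = qΔV = q(V_B − V_A).
At A: distances to the source charges are 1.60 m, 1.74 m; V_A = Σ kqᵢ/rᵢ = 13.6 V.
At B: distances to the source charges are 1.85 m, 1.65 m; V_B = Σ kqᵢ/rᵢ = 20.8 V.
ΔV = V_B − V_A = 7.26 V.
W_ext = qΔV = (-1.81×10⁻⁹ C)(7.26 V) = -1.31×10⁻⁸ J.

-1.31×10⁻⁸ J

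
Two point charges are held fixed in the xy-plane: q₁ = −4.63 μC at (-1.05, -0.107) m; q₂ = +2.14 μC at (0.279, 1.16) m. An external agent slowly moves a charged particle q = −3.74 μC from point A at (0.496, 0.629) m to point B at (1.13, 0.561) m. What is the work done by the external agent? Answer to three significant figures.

0.0337 J

For quasistatic motion the external work equals the change in potential energy: W_ext = qΔV = q(V_B − V_A).
At A: distances to the source charges are 1.71 m, 0.574 m; V_A = Σ kqᵢ/rᵢ = 9230 V.
At B: distances to the source charges are 2.28 m, 1.04 m; V_B = Σ kqᵢ/rᵢ = 231 V.
ΔV = V_B − V_A = -9000 V.
W_ext = qΔV = (-3.74×10⁻⁶ C)(-9000 V) = 0.0337 J.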